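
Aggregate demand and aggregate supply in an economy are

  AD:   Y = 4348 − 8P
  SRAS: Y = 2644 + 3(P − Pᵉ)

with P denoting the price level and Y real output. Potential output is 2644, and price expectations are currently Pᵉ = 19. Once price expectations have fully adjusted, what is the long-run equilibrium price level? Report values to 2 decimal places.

Short run: with Pᵉ = 19, SRAS is Y = 2587 + 3P. Setting AD = SRAS gives 1761 = 11P, so P = 160.09 and Y = 4348 − 8P = 3067.27.
Output 3067.27 is above potential 2644, so over time expected prices rise and SRAS shifts left until Y returns to 2644.
Long run: Y = 2644 on the AD curve gives 2644 = 4348 − 8P, so P = 213.00.

Long-run P = 213.00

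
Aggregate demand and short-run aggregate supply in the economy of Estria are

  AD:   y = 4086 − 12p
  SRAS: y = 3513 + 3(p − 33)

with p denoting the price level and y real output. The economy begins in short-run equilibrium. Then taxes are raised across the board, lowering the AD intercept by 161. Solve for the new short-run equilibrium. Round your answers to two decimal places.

This is a negative demand shock: AD shifts left.
New AD: y = 3925 − 12p.
SRAS can be written y = 3414 + 3p.
Set AD = SRAS: 3925 − 12p = 3414 + 3p, so 511 = 15p and p = 34.07.
Substituting into AD, y = 3516.20.

p = 34.07, y = 3516.20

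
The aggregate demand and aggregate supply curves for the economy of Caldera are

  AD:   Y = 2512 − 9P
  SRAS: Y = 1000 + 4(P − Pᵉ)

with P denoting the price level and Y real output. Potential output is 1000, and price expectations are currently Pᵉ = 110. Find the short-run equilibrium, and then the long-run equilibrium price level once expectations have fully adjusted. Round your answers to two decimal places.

Short run: with Pᵉ = 110, SRAS is Y = 560 + 4P. Setting AD = SRAS gives 1952 = 13P, so P = 150.15 and Y = 2512 − 9P = 1160.62.
Output 1160.62 is above potential 1000, so over time expected prices rise and SRAS shifts left until Y returns to 1000.
Long run: Y = 1000 on the AD curve gives 1000 = 2512 − 9P, so P = 168.00.

Short run: P = 150.15, Y = 1160.62. Long run: P = 168.00.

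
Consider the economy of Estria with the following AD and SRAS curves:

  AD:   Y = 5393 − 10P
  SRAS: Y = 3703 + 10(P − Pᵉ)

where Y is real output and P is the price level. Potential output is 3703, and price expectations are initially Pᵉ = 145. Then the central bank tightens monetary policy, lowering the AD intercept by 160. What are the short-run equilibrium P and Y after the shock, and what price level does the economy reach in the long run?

AD shifts left: new AD is Y = 5233 − 10P. With Pᵉ = 145, SRAS is Y = 2253 + 10P.
Short run: 5233 − 10P = 2253 + 10P gives 2980 = 20P, so P = 149 and Y = 5233 − 10·149 = 3743.
Y = 3743 is above potential 3703; expectations adjust and SRAS shifts left until Y = 3703.
Long run: on the new AD curve, 3703 = 5233 − 10P gives P = 153.

Short run: P = 149, Y = 3743. Long run: P = 153.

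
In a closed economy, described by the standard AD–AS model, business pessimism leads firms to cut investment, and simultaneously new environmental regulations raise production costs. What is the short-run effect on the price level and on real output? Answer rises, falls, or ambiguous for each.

The first event is a negative demand shock: AD shifts left, which by itself pushes P down and Y down.
The second is an adverse supply shock: SRAS shifts left, which by itself pushes P up and Y down.
The two shocks push P in opposite directions, so the effect on P is ambiguous. Both shocks push Y down, so Y falls.

Price level: ambiguous; output: falls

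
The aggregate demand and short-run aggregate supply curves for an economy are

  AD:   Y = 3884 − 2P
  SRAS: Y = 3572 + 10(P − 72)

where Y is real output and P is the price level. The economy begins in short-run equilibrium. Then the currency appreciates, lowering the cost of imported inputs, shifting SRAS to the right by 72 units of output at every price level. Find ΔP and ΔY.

This is a positive supply shock: SRAS shifts right.
New SRAS: Y = 2924 + 10P.
Set AD = SRAS: 3884 − 2P = 2924 + 10P, so 960 = 12P and P = 80.
Y = 3884 − 2·80 = 3724.
Initially P = 86, Y = 3712, so ΔP = -6 and ΔY = +12.

ΔP = -6, ΔY = +12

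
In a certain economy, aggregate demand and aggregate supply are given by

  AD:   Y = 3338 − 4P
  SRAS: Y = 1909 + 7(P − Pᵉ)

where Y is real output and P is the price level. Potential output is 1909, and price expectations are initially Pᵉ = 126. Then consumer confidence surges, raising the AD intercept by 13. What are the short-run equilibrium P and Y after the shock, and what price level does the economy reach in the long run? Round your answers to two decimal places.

Short run: P = 211.27, Y = 2505.91. Long run: P = 360.50.

AD shifts right: new AD is Y = 3351 − 4P. With Pᵉ = 126, SRAS is Y = 1027 + 7P.
Short run: 3351 − 4P = 1027 + 7P gives 2324 = 11P, so P = 211.27 and Y = 3351 − 4P = 2505.91.
Y = 2505.91 is above potential 1909; expectations adjust and SRAS shifts left until Y = 1909.
Long run: on the new AD curve, 1909 = 3351 − 4P gives P = 360.50.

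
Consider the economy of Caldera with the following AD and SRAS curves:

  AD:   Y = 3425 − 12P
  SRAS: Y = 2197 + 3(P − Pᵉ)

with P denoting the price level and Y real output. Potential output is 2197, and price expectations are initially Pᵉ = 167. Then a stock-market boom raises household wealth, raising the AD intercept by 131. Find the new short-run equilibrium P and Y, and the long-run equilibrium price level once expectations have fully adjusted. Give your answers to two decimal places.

Short run: P = 124.00, Y = 2068.00. Long run: P = 113.25.

AD shifts right: new AD is Y = 3556 − 12P. With Pᵉ = 167, SRAS is Y = 1696 + 3P.
Short run: 3556 − 12P = 1696 + 3P gives 1860 = 15P, so P = 124.00 and Y = 3556 − 12P = 2068.00.
Y = 2068.00 is below potential 2197; expectations adjust and SRAS shifts right until Y = 2197.
Long run: on the new AD curve, 2197 = 3556 − 12P gives P = 113.25.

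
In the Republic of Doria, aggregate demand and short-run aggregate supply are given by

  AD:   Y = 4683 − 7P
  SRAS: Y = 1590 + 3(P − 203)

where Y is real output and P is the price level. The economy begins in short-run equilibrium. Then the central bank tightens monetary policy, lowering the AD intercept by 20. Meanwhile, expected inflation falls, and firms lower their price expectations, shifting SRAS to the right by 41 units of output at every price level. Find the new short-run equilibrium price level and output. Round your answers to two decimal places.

After both shocks: AD is Y = 4663 − 7P and SRAS is Y = 1022 + 3P.
Setting them equal: 3641 = 10P, so P = 364.10.
Substituting into AD, Y = 2114.30.

P = 364.10, Y = 2114.30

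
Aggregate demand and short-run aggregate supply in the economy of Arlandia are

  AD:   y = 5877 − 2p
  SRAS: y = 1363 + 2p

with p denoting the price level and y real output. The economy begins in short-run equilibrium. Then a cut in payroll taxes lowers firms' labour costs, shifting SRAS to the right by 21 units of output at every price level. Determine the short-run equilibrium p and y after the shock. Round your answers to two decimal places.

This is a positive supply shock: SRAS shifts right.
New SRAS: y = 1384 + 2p.
Set AD = SRAS: 5877 − 2p = 1384 + 2p, so 4493 = 4p and p = 1123.25.
Substituting into AD, y = 3630.50.

p = 1123.25, y = 3630.50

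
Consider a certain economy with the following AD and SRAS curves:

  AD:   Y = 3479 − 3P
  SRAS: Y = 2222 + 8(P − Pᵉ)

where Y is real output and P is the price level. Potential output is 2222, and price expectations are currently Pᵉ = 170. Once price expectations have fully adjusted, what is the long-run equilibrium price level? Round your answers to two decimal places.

Long-run P = 419.00

Short run: with Pᵉ = 170, SRAS is Y = 862 + 8P. Setting AD = SRAS gives 2617 = 11P, so P = 237.91 and Y = 3479 − 3P = 2765.27.
Output 2765.27 is above potential 2222, so over time expected prices rise and SRAS shifts left until Y returns to 2222.
Long run: Y = 2222 on the AD curve gives 2222 = 3479 − 3P, so P = 419.00.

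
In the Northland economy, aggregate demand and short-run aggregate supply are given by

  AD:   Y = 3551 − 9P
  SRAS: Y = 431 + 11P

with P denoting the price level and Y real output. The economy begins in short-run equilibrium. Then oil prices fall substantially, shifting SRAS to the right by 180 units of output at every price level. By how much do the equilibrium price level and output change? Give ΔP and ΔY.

ΔP = -9, ΔY = +81

This is a positive supply shock: SRAS shifts right.
New SRAS: Y = 611 + 11P.
Set AD = SRAS: 3551 − 9P = 611 + 11P, so 2940 = 20P and P = 147.
Y = 3551 − 9·147 = 2228.
Initially P = 156, Y = 2147, so ΔP = -9 and ΔY = +81.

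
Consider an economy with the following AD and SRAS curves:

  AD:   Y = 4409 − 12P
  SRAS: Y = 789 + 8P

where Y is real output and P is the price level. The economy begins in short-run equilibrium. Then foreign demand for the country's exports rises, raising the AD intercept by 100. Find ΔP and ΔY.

This is a positive demand shock: AD shifts right.
New AD: Y = 4509 − 12P.
Set AD = SRAS: 4509 − 12P = 789 + 8P, so 3720 = 20P and P = 186.
Y = 4509 − 12·186 = 2277.
Initially P = 181, Y = 2237, so ΔP = +5 and ΔY = +40.

ΔP = +5, ΔY = +40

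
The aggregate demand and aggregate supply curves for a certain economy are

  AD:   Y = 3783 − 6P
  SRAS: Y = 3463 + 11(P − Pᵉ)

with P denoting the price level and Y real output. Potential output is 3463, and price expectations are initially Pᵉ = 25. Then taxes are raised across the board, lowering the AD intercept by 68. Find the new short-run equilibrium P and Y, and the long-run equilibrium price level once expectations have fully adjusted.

AD shifts left: new AD is Y = 3715 − 6P. With Pᵉ = 25, SRAS is Y = 3188 + 11P.
Short run: 3715 − 6P = 3188 + 11P gives 527 = 17P, so P = 31 and Y = 3715 − 6·31 = 3529.
Y = 3529 is above potential 3463; expectations adjust and SRAS shifts left until Y = 3463.
Long run: on the new AD curve, 3463 = 3715 − 6P gives P = 42.

Short run: P = 31, Y = 3529. Long run: P = 42.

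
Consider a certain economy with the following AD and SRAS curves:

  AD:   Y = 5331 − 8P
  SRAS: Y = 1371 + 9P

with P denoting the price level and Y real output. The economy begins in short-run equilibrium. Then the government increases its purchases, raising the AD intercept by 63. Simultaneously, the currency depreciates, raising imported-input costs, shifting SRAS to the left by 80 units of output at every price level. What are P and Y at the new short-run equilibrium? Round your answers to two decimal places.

After both shocks: AD is Y = 5394 − 8P and SRAS is Y = 1291 + 9P.
Setting them equal: 4103 = 17P, so P = 241.35.
Substituting into AD, Y = 3463.18.

P = 241.35, Y = 3463.18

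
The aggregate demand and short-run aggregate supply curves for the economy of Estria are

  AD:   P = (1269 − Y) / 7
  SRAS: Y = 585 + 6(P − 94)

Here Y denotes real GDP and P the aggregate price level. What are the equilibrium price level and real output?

P = 96, Y = 597

Write SRAS as Y = 585 + 6P − 564 = 21 + 6P.
Rearrange AD to Y = 1269 − 7P.
Set AD = SRAS: 1269 − 7P = 21 + 6P, so 1248 = 13P and P = 96.
Then Y = 1269 − 7·96 = 597.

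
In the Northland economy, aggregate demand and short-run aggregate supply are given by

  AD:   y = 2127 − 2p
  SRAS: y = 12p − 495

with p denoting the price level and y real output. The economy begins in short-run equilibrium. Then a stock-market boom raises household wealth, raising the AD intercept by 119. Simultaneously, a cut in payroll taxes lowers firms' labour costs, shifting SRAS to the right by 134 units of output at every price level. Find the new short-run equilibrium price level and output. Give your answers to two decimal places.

After both shocks: AD is y = 2246 − 2p and SRAS is y = 12p − 361.
Setting them equal: 2607 = 14p, so p = 186.21.
Substituting into AD, y = 1873.57.

p = 186.21, y = 1873.57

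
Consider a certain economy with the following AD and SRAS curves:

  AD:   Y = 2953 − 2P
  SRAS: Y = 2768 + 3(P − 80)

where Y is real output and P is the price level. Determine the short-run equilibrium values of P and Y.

P = 85, Y = 2783

Write SRAS as Y = 2768 + 3P − 240 = 2528 + 3P.
Set AD = SRAS: 2953 − 2P = 2528 + 3P, so 425 = 5P and P = 85.
Then Y = 2953 − 2·85 = 2783.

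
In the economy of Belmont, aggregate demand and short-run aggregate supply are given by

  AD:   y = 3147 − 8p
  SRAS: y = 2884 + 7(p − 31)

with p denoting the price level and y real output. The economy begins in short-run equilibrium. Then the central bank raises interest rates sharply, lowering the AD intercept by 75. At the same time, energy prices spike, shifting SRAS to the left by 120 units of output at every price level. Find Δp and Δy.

After both shocks: AD is y = 3072 − 8p and SRAS is y = 2547 + 7p.
Setting them equal: 525 = 15p, so p = 35.
y = 3072 − 8·35 = 2792.
Initially p = 32, y = 2891, so Δp = +3 and Δy = -99.

Δp = +3, Δy = -99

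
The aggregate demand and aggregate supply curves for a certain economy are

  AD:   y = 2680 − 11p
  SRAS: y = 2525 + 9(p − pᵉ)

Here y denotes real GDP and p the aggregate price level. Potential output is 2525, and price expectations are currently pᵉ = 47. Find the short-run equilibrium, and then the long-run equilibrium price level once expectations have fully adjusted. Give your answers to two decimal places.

Short run: with pᵉ = 47, SRAS is y = 2102 + 9p. Setting AD = SRAS gives 578 = 20p, so p = 28.90 and y = 2680 − 11p = 2362.10.
Output 2362.10 is below potential 2525, so over time expected prices fall and SRAS shifts right until y returns to 2525.
Long run: y = 2525 on the AD curve gives 2525 = 2680 − 11p, so p = 14.09.

Short run: p = 28.90, y = 2362.10. Long run: p = 14.09.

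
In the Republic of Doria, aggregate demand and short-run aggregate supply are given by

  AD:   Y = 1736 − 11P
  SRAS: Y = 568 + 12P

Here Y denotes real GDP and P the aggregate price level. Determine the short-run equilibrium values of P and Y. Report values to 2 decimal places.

Set AD = SRAS: 1736 − 11P = 568 + 12P, so 1168 = 23P and P = 50.78.
Substituting into AD, Y = 1736 − 11P = 1177.39.

P = 50.78, Y = 1177.39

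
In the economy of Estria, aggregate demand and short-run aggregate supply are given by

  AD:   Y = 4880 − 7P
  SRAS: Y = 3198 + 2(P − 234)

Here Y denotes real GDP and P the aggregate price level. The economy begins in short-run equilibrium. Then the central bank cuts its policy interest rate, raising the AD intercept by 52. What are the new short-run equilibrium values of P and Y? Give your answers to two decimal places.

P = 244.67, Y = 3219.33

This is a positive demand shock: AD shifts right.
New AD: Y = 4932 − 7P.
SRAS can be written Y = 2730 + 2P.
Set AD = SRAS: 4932 − 7P = 2730 + 2P, so 2202 = 9P and P = 244.67.
Substituting into AD, Y = 3219.33.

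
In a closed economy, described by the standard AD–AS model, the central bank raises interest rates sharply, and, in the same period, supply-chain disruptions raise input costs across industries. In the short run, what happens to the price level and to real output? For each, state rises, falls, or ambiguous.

Price level: ambiguous; output: falls

The first event is a negative demand shock: AD shifts left, which by itself pushes P down and Y down.
The second is an adverse supply shock: SRAS shifts left, which by itself pushes P up and Y down.
The two shocks push P in opposite directions, so the effect on P is ambiguous. Both shocks push Y down, so Y falls.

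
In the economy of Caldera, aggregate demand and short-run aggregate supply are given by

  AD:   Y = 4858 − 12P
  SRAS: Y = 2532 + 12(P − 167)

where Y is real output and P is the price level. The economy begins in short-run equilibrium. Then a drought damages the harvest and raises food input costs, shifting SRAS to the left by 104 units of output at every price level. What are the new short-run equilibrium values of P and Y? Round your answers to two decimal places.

This is a negative supply shock: SRAS shifts left.
New SRAS: Y = 424 + 12P.
Set AD = SRAS: 4858 − 12P = 424 + 12P, so 4434 = 24P and P = 184.75.
Substituting into AD, Y = 2641.00.

P = 184.75, Y = 2641.00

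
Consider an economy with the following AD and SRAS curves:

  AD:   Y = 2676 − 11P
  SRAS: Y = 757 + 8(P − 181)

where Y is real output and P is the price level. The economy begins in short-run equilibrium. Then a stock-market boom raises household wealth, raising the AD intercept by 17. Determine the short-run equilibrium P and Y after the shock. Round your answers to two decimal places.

This is a positive demand shock: AD shifts right.
New AD: Y = 2693 − 11P.
SRAS can be written Y = 8P − 691.
Set AD = SRAS: 2693 − 11P = 8P − 691, so 3384 = 19P and P = 178.11.
Substituting into AD, Y = 733.84.

P = 178.11, Y = 733.84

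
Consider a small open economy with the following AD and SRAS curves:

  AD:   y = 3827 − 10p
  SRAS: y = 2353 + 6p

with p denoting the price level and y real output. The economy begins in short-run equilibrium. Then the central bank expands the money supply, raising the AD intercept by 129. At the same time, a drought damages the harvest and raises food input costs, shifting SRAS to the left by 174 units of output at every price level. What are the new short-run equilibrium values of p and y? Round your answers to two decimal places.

p = 111.06, y = 2845.38

After both shocks: AD is y = 3956 − 10p and SRAS is y = 2179 + 6p.
Setting them equal: 1777 = 16p, so p = 111.06.
Substituting into AD, y = 2845.38.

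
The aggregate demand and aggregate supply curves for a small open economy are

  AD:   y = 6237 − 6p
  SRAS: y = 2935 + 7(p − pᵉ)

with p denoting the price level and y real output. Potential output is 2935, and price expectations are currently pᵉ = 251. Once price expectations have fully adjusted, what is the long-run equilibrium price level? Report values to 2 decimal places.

Short run: with pᵉ = 251, SRAS is y = 1178 + 7p. Setting AD = SRAS gives 5059 = 13p, so p = 389.15 and y = 6237 − 6p = 3902.08.
Output 3902.08 is above potential 2935, so over time expected prices rise and SRAS shifts left until y returns to 2935.
Long run: y = 2935 on the AD curve gives 2935 = 6237 − 6p, so p = 550.33.

Long-run p = 550.33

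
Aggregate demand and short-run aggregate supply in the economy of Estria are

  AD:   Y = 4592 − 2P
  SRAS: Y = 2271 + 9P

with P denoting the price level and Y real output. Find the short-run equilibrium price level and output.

Set AD = SRAS: 4592 − 2P = 2271 + 9P, so 2321 = 11P and P = 211.
Then Y = 4592 − 2·211 = 4170.

P = 211, Y = 4170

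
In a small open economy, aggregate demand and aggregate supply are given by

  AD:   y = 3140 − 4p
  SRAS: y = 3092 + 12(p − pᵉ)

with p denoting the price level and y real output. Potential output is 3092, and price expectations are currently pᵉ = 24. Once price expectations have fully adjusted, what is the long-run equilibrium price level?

Short run: with pᵉ = 24, SRAS is y = 2804 + 12p. Setting AD = SRAS gives 336 = 16p, so p = 21 and y = 3140 − 4·21 = 3056.
Output 3056 is below potential 3092, so over time expected prices fall and SRAS shifts right until y returns to 3092.
Long run: y = 3092 on the AD curve gives 3092 = 3140 − 4p, so p = 12.

Long-run p = 12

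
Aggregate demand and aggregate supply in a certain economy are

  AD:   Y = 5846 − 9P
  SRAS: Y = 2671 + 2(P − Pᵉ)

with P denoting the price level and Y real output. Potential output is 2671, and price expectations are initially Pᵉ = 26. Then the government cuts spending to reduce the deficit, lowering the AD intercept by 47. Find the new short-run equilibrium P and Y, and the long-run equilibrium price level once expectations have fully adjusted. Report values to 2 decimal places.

AD shifts left: new AD is Y = 5799 − 9P. With Pᵉ = 26, SRAS is Y = 2619 + 2P.
Short run: 5799 − 9P = 2619 + 2P gives 3180 = 11P, so P = 289.09 and Y = 5799 − 9P = 3197.18.
Y = 3197.18 is above potential 2671; expectations adjust and SRAS shifts left until Y = 2671.
Long run: on the new AD curve, 2671 = 5799 − 9P gives P = 347.56.

Short run: P = 289.09, Y = 3197.18. Long run: P = 347.56.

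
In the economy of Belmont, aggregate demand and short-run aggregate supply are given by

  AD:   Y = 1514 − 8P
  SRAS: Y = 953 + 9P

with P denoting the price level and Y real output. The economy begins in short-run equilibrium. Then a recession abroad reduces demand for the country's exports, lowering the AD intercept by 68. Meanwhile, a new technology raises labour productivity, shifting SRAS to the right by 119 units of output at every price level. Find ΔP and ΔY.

ΔP = -11, ΔY = +20

After both shocks: AD is Y = 1446 − 8P and SRAS is Y = 1072 + 9P.
Setting them equal: 374 = 17P, so P = 22.
Y = 1446 − 8·22 = 1270.
Initially P = 33, Y = 1250, so ΔP = -11 and ΔY = +20.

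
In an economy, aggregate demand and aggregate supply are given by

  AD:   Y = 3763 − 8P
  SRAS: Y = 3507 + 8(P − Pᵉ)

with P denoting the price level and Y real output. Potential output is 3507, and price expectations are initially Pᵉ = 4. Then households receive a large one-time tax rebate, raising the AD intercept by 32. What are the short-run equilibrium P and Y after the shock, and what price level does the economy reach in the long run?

AD shifts right: new AD is Y = 3795 − 8P. With Pᵉ = 4, SRAS is Y = 3475 + 8P.
Short run: 3795 − 8P = 3475 + 8P gives 320 = 16P, so P = 20 and Y = 3795 − 8·20 = 3635.
Y = 3635 is above potential 3507; expectations adjust and SRAS shifts left until Y = 3507.
Long run: on the new AD curve, 3507 = 3795 − 8P gives P = 36.

Short run: P = 20, Y = 3635. Long run: P = 36.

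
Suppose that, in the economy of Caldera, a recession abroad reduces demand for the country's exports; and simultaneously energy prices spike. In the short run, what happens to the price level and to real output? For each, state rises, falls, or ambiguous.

Price level: ambiguous; output: falls

The first event is a negative demand shock: AD shifts left, which by itself pushes P down and Y down.
The second is an adverse supply shock: SRAS shifts left, which by itself pushes P up and Y down.
The two shocks push P in opposite directions, so the effect on P is ambiguous. Both shocks push Y down, so Y falls.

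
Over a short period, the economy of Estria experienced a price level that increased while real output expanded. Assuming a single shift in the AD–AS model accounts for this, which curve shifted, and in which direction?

P rose and Y rose. An AD shift moves P and Y in the same direction; an SRAS shift moves them in opposite directions.
Here P and Y moved in the same direction, so the AD curve shifted.
Since Y rose, AD shifted right.

AD shifted right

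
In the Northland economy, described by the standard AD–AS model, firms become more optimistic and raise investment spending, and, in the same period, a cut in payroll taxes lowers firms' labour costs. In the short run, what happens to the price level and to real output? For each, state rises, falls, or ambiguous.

The first event is a positive demand shock: AD shifts right, which by itself pushes P up and Y up.
The second is a favourable supply shock: SRAS shifts right, which by itself pushes P down and Y up.
The two shocks push P in opposite directions, so the effect on P is ambiguous. Both shocks push Y up, so Y rises.

Price level: ambiguous; output: rises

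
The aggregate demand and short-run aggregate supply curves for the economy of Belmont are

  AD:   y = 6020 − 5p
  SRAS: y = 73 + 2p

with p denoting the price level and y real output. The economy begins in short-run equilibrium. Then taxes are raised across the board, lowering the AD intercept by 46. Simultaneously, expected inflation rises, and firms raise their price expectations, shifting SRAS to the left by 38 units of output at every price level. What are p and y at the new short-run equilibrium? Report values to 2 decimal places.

After both shocks: AD is y = 5974 − 5p and SRAS is y = 35 + 2p.
Setting them equal: 5939 = 7p, so p = 848.43.
Substituting into AD, y = 1731.86.

p = 848.43, y = 1731.86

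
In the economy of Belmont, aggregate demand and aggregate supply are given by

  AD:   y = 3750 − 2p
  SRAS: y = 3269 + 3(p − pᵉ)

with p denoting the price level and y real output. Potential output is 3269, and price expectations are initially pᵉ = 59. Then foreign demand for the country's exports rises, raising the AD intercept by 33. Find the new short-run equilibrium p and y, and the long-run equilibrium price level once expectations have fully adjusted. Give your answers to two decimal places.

AD shifts right: new AD is y = 3783 − 2p. With pᵉ = 59, SRAS is y = 3092 + 3p.
Short run: 3783 − 2p = 3092 + 3p gives 691 = 5p, so p = 138.20 and y = 3783 − 2p = 3506.60.
y = 3506.60 is above potential 3269; expectations adjust and SRAS shifts left until y = 3269.
Long run: on the new AD curve, 3269 = 3783 − 2p gives p = 257.00.

Short run: p = 138.20, y = 3506.60. Long run: p = 257.00.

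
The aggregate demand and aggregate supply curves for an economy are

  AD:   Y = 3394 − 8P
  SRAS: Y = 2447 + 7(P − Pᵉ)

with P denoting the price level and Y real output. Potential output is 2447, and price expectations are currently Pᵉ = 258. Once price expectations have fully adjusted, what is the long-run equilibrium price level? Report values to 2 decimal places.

Long-run P = 118.38

Short run: with Pᵉ = 258, SRAS is Y = 641 + 7P. Setting AD = SRAS gives 2753 = 15P, so P = 183.53 and Y = 3394 − 8P = 1925.73.
Output 1925.73 is below potential 2447, so over time expected prices fall and SRAS shifts right until Y returns to 2447.
Long run: Y = 2447 on the AD curve gives 2447 = 3394 − 8P, so P = 118.38.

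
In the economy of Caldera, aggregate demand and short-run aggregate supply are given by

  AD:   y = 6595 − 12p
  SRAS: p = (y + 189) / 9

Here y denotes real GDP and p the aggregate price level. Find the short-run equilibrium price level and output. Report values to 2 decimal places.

Rearrange SRAS to y = 9p − 189.
Set AD = SRAS: 6595 − 12p = 9p − 189, so 6784 = 21p and p = 323.05.
Substituting into AD, y = 6595 − 12p = 2718.43.

p = 323.05, y = 2718.43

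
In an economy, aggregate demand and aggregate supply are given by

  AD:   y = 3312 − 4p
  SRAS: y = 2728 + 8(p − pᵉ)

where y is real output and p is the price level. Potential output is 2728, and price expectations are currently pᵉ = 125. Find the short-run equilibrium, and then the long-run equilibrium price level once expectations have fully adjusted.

Short run: with pᵉ = 125, SRAS is y = 1728 + 8p. Setting AD = SRAS gives 1584 = 12p, so p = 132 and y = 3312 − 4·132 = 2784.
Output 2784 is above potential 2728, so over time expected prices rise and SRAS shifts left until y returns to 2728.
Long run: y = 2728 on the AD curve gives 2728 = 3312 − 4p, so p = 146.

Short run: p = 132, y = 2784. Long run: p = 146.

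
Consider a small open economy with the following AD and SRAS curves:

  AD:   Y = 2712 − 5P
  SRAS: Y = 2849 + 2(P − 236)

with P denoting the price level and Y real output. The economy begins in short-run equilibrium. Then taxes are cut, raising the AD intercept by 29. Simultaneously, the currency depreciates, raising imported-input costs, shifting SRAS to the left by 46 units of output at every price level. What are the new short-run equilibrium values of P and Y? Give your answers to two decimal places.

After both shocks: AD is Y = 2741 − 5P and SRAS is Y = 2331 + 2P.
Setting them equal: 410 = 7P, so P = 58.57.
Substituting into AD, Y = 2448.14.

P = 58.57, Y = 2448.14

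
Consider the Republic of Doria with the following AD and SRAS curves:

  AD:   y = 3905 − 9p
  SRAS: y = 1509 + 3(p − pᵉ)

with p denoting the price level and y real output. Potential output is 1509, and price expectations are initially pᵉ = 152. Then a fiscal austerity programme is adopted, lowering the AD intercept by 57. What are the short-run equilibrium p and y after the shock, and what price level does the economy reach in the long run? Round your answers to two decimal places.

Short run: p = 232.92, y = 1751.75. Long run: p = 259.89.

AD shifts left: new AD is y = 3848 − 9p. With pᵉ = 152, SRAS is y = 1053 + 3p.
Short run: 3848 − 9p = 1053 + 3p gives 2795 = 12p, so p = 232.92 and y = 3848 − 9p = 1751.75.
y = 1751.75 is above potential 1509; expectations adjust and SRAS shifts left until y = 1509.
Long run: on the new AD curve, 1509 = 3848 − 9p gives p = 259.89.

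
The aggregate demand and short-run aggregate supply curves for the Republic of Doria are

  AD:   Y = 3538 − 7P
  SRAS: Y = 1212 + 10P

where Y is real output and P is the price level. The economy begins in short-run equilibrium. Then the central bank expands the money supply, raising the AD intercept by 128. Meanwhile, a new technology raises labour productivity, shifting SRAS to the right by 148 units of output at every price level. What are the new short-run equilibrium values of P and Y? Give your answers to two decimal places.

After both shocks: AD is Y = 3666 − 7P and SRAS is Y = 1360 + 10P.
Setting them equal: 2306 = 17P, so P = 135.65.
Substituting into AD, Y = 2716.47.

P = 135.65, Y = 2716.47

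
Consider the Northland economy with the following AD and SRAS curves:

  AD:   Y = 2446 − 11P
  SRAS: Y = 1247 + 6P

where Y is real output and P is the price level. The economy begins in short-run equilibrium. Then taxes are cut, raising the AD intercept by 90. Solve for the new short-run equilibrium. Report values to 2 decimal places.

P = 75.82, Y = 1701.94

This is a positive demand shock: AD shifts right.
New AD: Y = 2536 − 11P.
Set AD = SRAS: 2536 − 11P = 1247 + 6P, so 1289 = 17P and P = 75.82.
Substituting into AD, Y = 1701.94.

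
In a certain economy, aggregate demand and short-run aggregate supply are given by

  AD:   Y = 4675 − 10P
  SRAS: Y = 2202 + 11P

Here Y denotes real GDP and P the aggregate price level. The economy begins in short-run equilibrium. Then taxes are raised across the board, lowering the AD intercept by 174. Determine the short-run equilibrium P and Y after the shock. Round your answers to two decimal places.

This is a negative demand shock: AD shifts left.
New AD: Y = 4501 − 10P.
Set AD = SRAS: 4501 − 10P = 2202 + 11P, so 2299 = 21P and P = 109.48.
Substituting into AD, Y = 3406.24.

P = 109.48, Y = 3406.24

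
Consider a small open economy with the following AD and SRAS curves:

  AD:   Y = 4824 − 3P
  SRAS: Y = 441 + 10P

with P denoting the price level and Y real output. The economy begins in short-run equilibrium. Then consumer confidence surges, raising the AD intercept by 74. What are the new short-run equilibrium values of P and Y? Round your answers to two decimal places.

This is a positive demand shock: AD shifts right.
New AD: Y = 4898 − 3P.
Set AD = SRAS: 4898 − 3P = 441 + 10P, so 4457 = 13P and P = 342.85.
Substituting into AD, Y = 3869.46.

P = 342.85, Y = 3869.46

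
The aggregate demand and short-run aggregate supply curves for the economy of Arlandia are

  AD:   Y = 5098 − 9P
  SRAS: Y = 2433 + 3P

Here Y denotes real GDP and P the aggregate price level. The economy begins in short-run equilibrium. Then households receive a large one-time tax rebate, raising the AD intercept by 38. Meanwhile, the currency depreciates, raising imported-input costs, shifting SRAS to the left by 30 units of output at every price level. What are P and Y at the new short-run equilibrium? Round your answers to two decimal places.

P = 227.75, Y = 3086.25

After both shocks: AD is Y = 5136 − 9P and SRAS is Y = 2403 + 3P.
Setting them equal: 2733 = 12P, so P = 227.75.
Substituting into AD, Y = 3086.25.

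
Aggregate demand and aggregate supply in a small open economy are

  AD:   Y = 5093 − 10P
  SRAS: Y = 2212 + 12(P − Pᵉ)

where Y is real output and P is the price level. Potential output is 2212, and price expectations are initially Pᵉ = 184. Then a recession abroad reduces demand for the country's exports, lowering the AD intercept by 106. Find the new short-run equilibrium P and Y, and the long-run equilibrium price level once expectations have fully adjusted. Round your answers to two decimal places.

AD shifts left: new AD is Y = 4987 − 10P. With Pᵉ = 184, SRAS is Y = 4 + 12P.
Short run: 4987 − 10P = 4 + 12P gives 4983 = 22P, so P = 226.50 and Y = 4987 − 10P = 2722.00.
Y = 2722.00 is above potential 2212; expectations adjust and SRAS shifts left until Y = 2212.
Long run: on the new AD curve, 2212 = 4987 − 10P gives P = 277.50.

Short run: P = 226.50, Y = 2722.00. Long run: P = 277.50.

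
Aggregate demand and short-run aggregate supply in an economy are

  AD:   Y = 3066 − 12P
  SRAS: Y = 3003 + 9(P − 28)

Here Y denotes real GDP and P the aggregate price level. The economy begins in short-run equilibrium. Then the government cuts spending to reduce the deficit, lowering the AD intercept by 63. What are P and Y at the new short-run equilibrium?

P = 12, Y = 2859

This is a negative demand shock: AD shifts left.
New AD: Y = 3003 − 12P.
SRAS can be written Y = 2751 + 9P.
Set AD = SRAS: 3003 − 12P = 2751 + 9P, so 252 = 21P and P = 12.
Y = 3003 − 12·12 = 2859.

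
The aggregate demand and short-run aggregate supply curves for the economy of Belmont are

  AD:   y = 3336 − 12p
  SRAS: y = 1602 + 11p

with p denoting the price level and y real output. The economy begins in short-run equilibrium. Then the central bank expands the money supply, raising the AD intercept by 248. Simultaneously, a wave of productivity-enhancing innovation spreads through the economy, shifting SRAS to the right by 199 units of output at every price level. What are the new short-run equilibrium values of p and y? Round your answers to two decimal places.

p = 77.52, y = 2653.74

After both shocks: AD is y = 3584 − 12p and SRAS is y = 1801 + 11p.
Setting them equal: 1783 = 23p, so p = 77.52.
Substituting into AD, y = 2653.74.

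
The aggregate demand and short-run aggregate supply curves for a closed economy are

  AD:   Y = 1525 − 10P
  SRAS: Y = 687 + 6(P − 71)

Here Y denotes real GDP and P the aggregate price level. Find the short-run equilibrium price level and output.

P = 79, Y = 735

Write SRAS as Y = 687 + 6P − 426 = 261 + 6P.
Set AD = SRAS: 1525 − 10P = 261 + 6P, so 1264 = 16P and P = 79.
Then Y = 1525 − 10·79 = 735.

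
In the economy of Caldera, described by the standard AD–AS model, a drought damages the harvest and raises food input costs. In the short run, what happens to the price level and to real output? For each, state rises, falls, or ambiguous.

This is an adverse supply shock: SRAS shifts left.
Moving along the downward-sloping AD curve, P rises and Y falls.

Price level: rises; output: falls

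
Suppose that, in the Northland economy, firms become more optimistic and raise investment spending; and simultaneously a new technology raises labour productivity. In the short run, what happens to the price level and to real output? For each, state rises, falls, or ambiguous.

Price level: ambiguous; output: rises

The first event is a positive demand shock: AD shifts right, which by itself pushes P up and Y up.
The second is a favourable supply shock: SRAS shifts right, which by itself pushes P down and Y up.
The two shocks push P in opposite directions, so the effect on P is ambiguous. Both shocks push Y up, so Y rises.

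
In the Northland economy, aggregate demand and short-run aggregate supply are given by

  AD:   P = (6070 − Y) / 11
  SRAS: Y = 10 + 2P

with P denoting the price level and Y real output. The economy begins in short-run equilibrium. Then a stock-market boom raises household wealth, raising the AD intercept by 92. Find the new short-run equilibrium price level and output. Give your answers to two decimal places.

This is a positive demand shock: AD shifts right.
New AD: Y = 6162 − 11P.
Set AD = SRAS: 6162 − 11P = 10 + 2P, so 6152 = 13P and P = 473.23.
Substituting into AD, Y = 956.46.

P = 473.23, Y = 956.46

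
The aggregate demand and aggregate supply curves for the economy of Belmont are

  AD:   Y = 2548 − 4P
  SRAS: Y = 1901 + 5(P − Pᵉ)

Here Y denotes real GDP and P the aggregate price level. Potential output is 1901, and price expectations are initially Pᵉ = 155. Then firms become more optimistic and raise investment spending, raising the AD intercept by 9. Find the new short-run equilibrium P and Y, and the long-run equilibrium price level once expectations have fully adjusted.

AD shifts right: new AD is Y = 2557 − 4P. With Pᵉ = 155, SRAS is Y = 1126 + 5P.
Short run: 2557 − 4P = 1126 + 5P gives 1431 = 9P, so P = 159 and Y = 2557 − 4·159 = 1921.
Y = 1921 is above potential 1901; expectations adjust and SRAS shifts left until Y = 1901.
Long run: on the new AD curve, 1901 = 2557 − 4P gives P = 164.

Short run: P = 159, Y = 1921. Long run: P = 164.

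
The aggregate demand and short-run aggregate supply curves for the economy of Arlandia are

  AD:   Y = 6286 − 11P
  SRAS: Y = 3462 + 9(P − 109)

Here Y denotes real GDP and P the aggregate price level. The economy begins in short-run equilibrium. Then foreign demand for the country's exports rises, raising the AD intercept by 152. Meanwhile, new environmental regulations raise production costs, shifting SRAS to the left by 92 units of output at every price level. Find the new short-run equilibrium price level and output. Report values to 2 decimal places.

P = 202.45, Y = 4211.05

After both shocks: AD is Y = 6438 − 11P and SRAS is Y = 2389 + 9P.
Setting them equal: 4049 = 20P, so P = 202.45.
Substituting into AD, Y = 4211.05.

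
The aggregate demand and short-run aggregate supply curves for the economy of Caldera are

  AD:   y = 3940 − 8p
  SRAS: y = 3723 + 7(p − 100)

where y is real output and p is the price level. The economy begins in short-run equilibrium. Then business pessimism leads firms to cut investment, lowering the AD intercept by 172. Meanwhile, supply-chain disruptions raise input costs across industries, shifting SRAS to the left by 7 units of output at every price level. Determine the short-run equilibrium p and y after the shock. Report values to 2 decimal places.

After both shocks: AD is y = 3768 − 8p and SRAS is y = 3016 + 7p.
Setting them equal: 752 = 15p, so p = 50.13.
Substituting into AD, y = 3366.93.

p = 50.13, y = 3366.93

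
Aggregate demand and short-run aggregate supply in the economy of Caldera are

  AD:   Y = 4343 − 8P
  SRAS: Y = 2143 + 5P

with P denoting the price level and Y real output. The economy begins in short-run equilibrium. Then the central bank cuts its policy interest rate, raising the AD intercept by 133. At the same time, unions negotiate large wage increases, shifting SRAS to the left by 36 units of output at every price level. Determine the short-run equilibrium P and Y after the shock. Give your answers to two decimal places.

After both shocks: AD is Y = 4476 − 8P and SRAS is Y = 2107 + 5P.
Setting them equal: 2369 = 13P, so P = 182.23.
Substituting into AD, Y = 3018.15.

P = 182.23, Y = 3018.15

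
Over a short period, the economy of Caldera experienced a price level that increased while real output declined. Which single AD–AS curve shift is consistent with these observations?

P rose and Y fell. An AD shift moves P and Y in the same direction; an SRAS shift moves them in opposite directions.
Here P and Y moved in opposite directions, so the SRAS curve shifted.
Since Y fell, SRAS shifted left.

SRAS shifted left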